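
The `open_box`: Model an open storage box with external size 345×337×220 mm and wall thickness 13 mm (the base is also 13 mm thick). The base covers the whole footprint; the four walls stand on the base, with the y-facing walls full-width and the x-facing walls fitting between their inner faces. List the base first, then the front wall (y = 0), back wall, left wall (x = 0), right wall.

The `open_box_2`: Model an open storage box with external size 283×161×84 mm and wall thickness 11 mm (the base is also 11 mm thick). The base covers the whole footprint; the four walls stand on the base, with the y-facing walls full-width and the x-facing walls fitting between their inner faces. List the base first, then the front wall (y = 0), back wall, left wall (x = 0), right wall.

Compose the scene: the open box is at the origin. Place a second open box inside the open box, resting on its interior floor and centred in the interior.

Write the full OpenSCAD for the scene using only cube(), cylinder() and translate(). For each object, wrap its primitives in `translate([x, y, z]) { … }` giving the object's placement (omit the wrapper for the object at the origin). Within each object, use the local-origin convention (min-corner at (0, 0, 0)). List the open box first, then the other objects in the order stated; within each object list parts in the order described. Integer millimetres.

cube([345, 337, 13]);
translate([0, 0, 13]) cube([345, 13, 207]);
translate([0, 324, 13]) cube([345, 13, 207]);
translate([0, 13, 13]) cube([13, 311, 207]);
translate([332, 13, 13]) cube([13, 311, 207]);
translate([31, 88, 13]) {
  cube([283, 161, 11]);
  translate([0, 0, 11]) cube([283, 11, 73]);
  translate([0, 150, 11]) cube([283, 11, 73]);
  translate([0, 11, 11]) cube([11, 139, 73]);
  translate([272, 11, 11]) cube([11, 139, 73]);
}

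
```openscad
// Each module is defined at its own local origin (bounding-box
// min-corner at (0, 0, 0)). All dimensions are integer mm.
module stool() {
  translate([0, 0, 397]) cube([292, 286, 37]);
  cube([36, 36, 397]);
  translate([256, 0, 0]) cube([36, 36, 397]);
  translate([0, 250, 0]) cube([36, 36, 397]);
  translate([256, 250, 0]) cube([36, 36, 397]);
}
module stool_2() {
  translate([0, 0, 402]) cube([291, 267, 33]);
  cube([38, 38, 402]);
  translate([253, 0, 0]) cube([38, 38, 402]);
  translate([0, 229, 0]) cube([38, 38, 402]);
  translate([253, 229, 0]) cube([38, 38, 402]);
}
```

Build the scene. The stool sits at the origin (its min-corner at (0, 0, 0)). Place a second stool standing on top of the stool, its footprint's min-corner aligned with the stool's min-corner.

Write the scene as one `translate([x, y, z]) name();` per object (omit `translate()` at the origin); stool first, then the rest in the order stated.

stool();
translate([0, 0, 434]) stool_2();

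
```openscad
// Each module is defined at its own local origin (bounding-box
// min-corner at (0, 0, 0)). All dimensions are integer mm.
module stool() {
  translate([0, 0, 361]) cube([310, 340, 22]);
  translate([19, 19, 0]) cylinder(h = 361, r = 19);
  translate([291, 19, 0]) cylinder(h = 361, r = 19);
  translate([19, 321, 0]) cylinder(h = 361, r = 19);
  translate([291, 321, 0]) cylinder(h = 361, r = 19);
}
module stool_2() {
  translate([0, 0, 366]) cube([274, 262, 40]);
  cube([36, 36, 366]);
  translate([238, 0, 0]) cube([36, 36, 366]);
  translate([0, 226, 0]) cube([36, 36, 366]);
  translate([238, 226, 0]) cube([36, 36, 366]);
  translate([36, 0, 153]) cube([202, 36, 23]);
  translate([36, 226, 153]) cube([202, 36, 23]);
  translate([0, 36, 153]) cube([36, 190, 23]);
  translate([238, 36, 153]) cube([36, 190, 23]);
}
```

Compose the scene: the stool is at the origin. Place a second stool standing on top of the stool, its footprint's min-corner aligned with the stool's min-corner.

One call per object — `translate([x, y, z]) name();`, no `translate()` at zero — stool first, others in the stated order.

stool();
translate([0, 0, 383]) stool_2();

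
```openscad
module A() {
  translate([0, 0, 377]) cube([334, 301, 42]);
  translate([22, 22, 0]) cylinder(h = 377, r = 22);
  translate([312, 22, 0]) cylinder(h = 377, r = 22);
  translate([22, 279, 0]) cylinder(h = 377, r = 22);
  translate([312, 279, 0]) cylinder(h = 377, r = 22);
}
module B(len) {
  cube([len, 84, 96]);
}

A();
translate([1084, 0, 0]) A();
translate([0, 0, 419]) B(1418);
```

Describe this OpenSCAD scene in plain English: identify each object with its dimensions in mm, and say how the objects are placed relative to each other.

A is a simple wooden stool: a rectangular seat 334 mm (x) by 301 mm (y), 42 mm thick, top face at z = 419 mm, on four round legs, each 44 mm in diameter. The legs rest on z = 0, each leg's axis is inset half a diameter from the nearest pair of seat edges (so the leg's bounding box is flush with the corner).

B is a rectangular beam 1418 mm long (x), 84 mm deep (y), 96 mm thick (z).

The beam spans the tops of two stools placed 750 mm apart, resting at z = 419 mm.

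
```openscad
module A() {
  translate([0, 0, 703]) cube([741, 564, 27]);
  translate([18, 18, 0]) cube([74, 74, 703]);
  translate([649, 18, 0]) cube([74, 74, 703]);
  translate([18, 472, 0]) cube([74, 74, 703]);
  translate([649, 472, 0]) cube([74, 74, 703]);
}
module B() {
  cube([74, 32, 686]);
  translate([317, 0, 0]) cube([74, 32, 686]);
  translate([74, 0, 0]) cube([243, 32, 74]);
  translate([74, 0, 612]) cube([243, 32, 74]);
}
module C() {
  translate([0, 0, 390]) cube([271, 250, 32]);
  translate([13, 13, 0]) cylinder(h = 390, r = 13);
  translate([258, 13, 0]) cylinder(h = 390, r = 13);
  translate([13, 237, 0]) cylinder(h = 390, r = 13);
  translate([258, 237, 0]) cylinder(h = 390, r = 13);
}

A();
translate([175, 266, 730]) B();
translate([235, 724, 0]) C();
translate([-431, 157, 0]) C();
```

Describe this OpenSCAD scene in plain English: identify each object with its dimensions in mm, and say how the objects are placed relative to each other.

A is a table: top 741 mm (x) × 564 mm (y), 27 mm thick, upper face at z = 730 mm, on four 74×74 mm square legs, each inset 18 mm from the nearest pair of top edges, running from z = 0 to the bottom of the top.

B is a rectangular picture frame lying in the x–z plane (depth along y). The opening is 243 mm wide (x) by 538 mm tall (z), surrounded by a border 74 mm wide on all four sides. The frame is 32 mm deep and is made of two full-height vertical stiles with two horizontal rails fitted between them.

C is a simple wooden stool: a rectangular seat 271 mm (x) by 250 mm (y), 32 mm thick, top face at z = 422 mm, on four round legs, each 26 mm in diameter. The legs rest on z = 0, each leg's axis is inset half a diameter from the nearest pair of seat edges (so the leg's bounding box is flush with the corner).

The picture frame is on top of the table, centred. Two stools sit around the table at the +y, −x sides.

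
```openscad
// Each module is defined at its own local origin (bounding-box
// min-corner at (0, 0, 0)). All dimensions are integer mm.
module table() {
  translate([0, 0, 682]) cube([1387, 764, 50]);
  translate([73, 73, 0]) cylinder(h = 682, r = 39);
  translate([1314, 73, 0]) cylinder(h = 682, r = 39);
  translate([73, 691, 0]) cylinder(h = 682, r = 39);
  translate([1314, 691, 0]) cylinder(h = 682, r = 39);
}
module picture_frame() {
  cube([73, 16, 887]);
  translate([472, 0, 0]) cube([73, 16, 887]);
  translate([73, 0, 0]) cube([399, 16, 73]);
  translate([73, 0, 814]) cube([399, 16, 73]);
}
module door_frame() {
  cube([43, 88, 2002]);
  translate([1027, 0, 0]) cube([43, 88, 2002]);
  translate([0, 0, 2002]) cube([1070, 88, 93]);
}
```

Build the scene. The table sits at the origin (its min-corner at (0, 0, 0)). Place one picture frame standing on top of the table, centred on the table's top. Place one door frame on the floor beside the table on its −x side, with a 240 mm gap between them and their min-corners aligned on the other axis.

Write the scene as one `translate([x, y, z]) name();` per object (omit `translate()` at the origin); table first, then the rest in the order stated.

table();
translate([421, 374, 732]) picture_frame();
translate([-1310, 0, 0]) door_frame();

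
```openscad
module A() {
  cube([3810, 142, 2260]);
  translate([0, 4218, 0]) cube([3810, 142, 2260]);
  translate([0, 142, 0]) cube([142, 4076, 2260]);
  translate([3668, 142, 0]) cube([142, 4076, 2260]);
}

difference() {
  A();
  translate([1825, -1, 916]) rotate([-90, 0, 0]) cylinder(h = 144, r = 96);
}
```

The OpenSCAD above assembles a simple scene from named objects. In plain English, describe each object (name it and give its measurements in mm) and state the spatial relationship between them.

A is the wall frame of a small rectangular building: four walls, each 2260 mm tall and 142 mm thick, enclosing a footprint 3810 mm (x) by 4360 mm (y) outside-to-outside, with no floor or roof. The front and back walls (the −y and +y sides) span the full width; the two side walls fit between them.

The house frame has a circular hole of radius 96 mm through its front wall, centred at (x = 1825, z = 916).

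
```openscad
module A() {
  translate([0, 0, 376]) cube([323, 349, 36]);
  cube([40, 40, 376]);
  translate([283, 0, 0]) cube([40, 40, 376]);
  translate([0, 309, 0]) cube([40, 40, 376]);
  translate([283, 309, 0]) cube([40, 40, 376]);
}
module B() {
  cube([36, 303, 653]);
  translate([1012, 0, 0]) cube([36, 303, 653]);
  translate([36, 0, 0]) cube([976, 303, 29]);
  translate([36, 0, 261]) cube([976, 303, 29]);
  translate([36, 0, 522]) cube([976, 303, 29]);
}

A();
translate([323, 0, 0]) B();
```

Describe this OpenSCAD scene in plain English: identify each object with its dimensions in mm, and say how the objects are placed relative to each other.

A is a four-legged stool. The seat is 323×349 mm, 36 mm thick, top at z = 412 mm. It stands on four square legs, each 40×40 mm in cross-section, from z = 0 to the seat underside, each flush with a corner of the seat.

B is an open bookshelf. Two side panels, each 36 mm thick, 303 mm deep and 653 mm tall, stand 1048 mm apart (outside-to-outside). Between them sit 3 shelves, each 29 mm thick and 303 mm deep, spanning the full gap between the sides. The bottom shelf rests on the floor (its underside at z = 0) and the clear gap between one shelf's top and the next shelf's underside is 232 mm.

The bookshelf is against the stool's +x side, with their −y faces flush.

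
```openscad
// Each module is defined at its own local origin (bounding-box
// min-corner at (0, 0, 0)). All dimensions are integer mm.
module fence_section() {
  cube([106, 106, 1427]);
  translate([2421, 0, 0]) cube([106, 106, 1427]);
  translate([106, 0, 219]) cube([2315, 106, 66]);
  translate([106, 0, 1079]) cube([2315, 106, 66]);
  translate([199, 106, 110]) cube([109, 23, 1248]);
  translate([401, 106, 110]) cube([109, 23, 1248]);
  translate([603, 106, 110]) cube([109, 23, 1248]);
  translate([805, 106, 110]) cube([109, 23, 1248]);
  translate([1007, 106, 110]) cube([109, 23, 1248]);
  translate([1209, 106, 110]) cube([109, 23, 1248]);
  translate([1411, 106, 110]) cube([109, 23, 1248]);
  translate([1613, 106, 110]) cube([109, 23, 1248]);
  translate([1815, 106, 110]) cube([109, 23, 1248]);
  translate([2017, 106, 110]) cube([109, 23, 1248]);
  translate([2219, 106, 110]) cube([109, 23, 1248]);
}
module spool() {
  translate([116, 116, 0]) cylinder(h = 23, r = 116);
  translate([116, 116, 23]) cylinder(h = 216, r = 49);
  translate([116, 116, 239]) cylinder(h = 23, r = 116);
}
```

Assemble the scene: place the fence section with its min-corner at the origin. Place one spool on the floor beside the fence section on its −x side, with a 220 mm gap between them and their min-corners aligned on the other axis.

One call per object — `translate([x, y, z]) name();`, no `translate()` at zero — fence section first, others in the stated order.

fence_section();
translate([-452, 0, 0]) spool();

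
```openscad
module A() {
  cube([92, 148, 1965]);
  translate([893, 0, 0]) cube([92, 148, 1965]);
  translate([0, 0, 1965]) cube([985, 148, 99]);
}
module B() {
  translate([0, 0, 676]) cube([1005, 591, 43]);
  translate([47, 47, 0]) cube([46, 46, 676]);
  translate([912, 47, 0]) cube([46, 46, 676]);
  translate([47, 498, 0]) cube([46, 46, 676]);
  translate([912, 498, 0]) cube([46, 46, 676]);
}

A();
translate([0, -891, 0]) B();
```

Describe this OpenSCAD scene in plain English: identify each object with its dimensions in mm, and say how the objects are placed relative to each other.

A is a door frame. The clear opening is 801 mm wide and 1965 mm high. Two 92 mm wide jambs, 148 mm deep, stand either side of the opening from the floor to the top of the opening. A 99 mm thick head sits across the top of both jambs, spanning the full outside width of the frame.

B is a rectangular dining table. The top is 1005×591×43 mm with its upper surface at z = 719 mm. It stands on four 46×46 mm square legs, each inset 47 mm from the nearest pair of top edges, running from the floor to the underside of the top.

The table is on the floor beside the door frame on its −y side.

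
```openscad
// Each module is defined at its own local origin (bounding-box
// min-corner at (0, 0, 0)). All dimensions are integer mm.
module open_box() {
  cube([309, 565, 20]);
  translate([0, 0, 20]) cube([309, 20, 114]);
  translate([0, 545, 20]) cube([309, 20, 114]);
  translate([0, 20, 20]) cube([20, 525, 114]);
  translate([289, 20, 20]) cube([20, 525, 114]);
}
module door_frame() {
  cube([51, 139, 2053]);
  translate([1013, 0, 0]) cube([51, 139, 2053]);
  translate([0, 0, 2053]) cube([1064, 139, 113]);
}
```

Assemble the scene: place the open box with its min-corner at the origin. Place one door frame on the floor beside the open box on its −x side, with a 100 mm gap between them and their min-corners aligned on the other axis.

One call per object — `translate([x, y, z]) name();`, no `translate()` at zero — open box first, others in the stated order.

open_box();
translate([-1164, 0, 0]) door_frame();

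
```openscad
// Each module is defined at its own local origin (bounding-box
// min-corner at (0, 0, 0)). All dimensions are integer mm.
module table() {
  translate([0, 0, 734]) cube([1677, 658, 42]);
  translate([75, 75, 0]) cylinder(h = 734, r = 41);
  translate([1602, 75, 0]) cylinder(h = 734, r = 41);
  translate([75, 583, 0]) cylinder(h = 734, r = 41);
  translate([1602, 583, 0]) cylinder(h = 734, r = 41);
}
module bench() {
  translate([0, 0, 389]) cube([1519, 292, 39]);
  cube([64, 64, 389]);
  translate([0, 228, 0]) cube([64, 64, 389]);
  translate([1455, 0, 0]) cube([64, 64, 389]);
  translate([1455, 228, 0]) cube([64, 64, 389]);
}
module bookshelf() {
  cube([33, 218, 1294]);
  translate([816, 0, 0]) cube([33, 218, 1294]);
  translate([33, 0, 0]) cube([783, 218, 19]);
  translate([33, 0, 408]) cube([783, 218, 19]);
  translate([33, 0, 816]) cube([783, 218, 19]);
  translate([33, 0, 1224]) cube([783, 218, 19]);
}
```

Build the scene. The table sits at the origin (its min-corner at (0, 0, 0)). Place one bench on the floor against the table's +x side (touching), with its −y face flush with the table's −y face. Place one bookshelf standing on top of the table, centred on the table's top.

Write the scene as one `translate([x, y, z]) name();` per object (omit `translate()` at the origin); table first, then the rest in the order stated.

table();
translate([1677, 0, 0]) bench();
translate([414, 220, 776]) bookshelf();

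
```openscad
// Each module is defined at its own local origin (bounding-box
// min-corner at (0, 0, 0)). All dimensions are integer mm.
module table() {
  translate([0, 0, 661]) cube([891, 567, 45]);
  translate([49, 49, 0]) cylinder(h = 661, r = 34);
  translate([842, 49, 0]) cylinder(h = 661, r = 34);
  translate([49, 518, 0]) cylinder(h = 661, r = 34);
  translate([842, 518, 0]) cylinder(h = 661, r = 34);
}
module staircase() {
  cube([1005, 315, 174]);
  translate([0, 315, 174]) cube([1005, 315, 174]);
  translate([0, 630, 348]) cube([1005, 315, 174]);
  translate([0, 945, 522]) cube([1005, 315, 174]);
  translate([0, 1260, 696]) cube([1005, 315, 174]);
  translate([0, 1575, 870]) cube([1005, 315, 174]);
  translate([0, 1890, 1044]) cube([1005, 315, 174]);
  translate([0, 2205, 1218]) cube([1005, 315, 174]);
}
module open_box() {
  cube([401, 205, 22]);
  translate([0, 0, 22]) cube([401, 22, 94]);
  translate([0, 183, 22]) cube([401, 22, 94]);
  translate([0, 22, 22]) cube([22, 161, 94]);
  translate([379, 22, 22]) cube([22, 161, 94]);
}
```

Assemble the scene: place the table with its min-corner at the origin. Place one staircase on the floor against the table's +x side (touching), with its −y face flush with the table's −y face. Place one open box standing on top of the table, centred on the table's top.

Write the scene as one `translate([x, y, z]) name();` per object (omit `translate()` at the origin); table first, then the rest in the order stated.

table();
translate([891, 0, 0]) staircase();
translate([245, 181, 706]) open_box();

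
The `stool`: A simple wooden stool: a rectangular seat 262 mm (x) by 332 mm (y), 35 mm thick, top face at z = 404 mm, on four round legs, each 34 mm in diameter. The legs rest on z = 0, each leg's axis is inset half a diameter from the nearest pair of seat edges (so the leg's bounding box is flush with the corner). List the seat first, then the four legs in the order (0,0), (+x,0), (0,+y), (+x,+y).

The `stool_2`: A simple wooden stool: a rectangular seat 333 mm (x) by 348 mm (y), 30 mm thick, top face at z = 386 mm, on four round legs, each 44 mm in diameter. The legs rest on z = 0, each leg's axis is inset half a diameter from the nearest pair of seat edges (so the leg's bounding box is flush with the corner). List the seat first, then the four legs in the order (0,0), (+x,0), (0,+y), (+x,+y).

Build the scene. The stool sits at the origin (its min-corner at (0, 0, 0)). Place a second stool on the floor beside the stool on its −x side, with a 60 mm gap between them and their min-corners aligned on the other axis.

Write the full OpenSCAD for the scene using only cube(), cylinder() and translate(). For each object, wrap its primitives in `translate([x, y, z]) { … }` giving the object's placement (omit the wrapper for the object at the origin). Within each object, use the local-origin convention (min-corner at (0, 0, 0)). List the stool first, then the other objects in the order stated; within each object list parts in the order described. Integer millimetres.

translate([0, 0, 369]) cube([262, 332, 35]);
translate([17, 17, 0]) cylinder(h = 369, r = 17);
translate([245, 17, 0]) cylinder(h = 369, r = 17);
translate([17, 315, 0]) cylinder(h = 369, r = 17);
translate([245, 315, 0]) cylinder(h = 369, r = 17);
translate([-393, 0, 0]) {
  translate([0, 0, 356]) cube([333, 348, 30]);
  translate([22, 22, 0]) cylinder(h = 356, r = 22);
  translate([311, 22, 0]) cylinder(h = 356, r = 22);
  translate([22, 326, 0]) cylinder(h = 356, r = 22);
  translate([311, 326, 0]) cylinder(h = 356, r = 22);
}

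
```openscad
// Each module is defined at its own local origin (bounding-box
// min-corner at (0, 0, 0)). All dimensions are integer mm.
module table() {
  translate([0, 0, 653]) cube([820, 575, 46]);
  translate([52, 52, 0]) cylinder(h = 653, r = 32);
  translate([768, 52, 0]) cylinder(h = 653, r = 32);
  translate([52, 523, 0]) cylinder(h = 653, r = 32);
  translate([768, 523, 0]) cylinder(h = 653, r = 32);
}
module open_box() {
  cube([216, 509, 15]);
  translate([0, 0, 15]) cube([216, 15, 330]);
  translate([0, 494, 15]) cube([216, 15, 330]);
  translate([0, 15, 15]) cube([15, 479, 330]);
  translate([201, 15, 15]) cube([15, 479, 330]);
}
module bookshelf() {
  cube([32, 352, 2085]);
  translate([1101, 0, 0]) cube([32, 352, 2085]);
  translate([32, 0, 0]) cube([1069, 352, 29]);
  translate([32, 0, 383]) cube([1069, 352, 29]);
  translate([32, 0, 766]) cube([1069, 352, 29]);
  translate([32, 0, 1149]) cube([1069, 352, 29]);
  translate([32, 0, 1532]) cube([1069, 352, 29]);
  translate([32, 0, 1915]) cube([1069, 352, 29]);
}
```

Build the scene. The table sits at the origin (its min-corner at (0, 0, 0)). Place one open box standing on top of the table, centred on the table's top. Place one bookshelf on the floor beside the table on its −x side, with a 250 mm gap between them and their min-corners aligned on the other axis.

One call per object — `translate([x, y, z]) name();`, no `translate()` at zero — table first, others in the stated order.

table();
translate([302, 33, 699]) open_box();
translate([-1383, 0, 0]) bookshelf();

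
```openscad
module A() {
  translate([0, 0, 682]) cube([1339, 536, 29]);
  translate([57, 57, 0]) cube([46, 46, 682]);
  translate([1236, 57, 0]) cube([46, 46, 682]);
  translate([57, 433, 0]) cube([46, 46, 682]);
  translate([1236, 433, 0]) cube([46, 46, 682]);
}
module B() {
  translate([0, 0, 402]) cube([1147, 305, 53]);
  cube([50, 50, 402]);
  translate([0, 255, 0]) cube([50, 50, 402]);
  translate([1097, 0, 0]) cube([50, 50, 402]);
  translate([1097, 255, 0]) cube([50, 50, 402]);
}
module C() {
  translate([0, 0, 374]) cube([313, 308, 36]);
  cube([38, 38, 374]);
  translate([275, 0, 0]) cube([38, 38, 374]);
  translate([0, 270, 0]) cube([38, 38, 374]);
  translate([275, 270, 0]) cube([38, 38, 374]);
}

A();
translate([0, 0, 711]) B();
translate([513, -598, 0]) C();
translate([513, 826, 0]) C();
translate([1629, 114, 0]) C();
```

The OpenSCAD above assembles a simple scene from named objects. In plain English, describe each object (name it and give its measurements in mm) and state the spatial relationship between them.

A is a table with a 1339×536 mm rectangular top, 29 mm thick, top surface at z = 711 mm, supported by four 46×46 mm square legs, each inset 57 mm from the nearest pair of top edges, running from the floor.

B is a bench: a 1147×305 mm seat slab, 53 mm thick, top at z = 455 mm, on four 50×50 mm square legs flush with the seat corners and standing on z = 0.

C is a simple wooden stool: a rectangular seat 313 mm (x) by 308 mm (y), 36 mm thick, top face at z = 410 mm, on four square legs, each 38×38 mm in cross-section. The legs rest on z = 0, each flush with a corner of the seat.

The bench is on top of the table. Three stools sit around the table at the −y, +y, +x sides.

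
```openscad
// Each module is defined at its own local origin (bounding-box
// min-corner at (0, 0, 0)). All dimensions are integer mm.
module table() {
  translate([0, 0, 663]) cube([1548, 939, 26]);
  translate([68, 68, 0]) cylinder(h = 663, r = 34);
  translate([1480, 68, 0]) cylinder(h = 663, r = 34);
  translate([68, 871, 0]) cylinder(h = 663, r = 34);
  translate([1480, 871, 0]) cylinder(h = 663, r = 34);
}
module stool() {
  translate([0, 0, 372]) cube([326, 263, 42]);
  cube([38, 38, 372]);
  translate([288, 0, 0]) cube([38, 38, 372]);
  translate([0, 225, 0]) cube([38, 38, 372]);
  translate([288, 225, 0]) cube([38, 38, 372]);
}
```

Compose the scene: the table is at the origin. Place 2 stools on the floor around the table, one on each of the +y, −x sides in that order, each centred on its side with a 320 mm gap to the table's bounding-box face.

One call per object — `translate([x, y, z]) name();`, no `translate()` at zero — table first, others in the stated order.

table();
translate([611, 1259, 0]) stool();
translate([-646, 338, 0]) stool();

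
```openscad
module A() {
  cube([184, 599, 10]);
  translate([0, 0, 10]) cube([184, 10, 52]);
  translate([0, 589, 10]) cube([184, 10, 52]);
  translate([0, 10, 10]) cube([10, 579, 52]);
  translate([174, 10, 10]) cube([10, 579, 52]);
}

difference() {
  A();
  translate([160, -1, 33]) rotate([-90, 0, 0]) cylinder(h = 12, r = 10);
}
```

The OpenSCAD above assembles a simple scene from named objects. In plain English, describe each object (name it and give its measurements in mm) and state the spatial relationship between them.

A is an open-topped rectangular box: outside dimensions 184×599×62 mm, with a uniform wall and base thickness of 10 mm. The base is a full 184×599 slab on the floor; four walls sit on top of the base. The front and back walls (the −y and +y sides) span the full width; the two side walls fit between them.

The open box has a circular hole of radius 10 mm through its front wall, centred at (x = 160, z = 33).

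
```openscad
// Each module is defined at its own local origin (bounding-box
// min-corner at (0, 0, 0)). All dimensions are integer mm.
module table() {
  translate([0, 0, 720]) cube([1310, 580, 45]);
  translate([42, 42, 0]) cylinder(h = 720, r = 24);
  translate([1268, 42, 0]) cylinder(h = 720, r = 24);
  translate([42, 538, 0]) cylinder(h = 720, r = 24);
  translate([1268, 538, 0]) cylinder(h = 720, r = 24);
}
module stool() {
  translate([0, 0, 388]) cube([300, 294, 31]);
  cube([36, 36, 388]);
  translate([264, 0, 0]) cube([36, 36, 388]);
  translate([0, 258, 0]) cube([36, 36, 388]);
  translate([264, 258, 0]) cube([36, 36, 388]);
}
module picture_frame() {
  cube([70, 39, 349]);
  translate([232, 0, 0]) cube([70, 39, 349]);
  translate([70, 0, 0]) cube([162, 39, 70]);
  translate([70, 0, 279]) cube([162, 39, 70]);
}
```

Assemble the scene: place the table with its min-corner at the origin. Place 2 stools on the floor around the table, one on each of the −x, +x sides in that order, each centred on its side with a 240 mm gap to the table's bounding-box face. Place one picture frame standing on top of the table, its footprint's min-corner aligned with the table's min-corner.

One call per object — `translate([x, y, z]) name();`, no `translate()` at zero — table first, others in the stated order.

table();
translate([-540, 143, 0]) stool();
translate([1550, 143, 0]) stool();
translate([0, 0, 765]) picture_frame();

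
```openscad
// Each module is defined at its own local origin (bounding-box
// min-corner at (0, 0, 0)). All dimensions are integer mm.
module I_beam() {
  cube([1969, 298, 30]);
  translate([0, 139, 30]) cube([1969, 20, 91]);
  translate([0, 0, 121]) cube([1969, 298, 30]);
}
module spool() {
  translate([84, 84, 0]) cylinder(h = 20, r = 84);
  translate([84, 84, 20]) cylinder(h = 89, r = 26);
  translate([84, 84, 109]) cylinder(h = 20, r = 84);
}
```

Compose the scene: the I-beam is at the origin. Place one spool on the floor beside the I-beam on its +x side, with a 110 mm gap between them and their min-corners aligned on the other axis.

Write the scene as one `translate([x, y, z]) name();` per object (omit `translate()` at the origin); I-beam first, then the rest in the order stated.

I_beam();
translate([2079, 0, 0]) spool();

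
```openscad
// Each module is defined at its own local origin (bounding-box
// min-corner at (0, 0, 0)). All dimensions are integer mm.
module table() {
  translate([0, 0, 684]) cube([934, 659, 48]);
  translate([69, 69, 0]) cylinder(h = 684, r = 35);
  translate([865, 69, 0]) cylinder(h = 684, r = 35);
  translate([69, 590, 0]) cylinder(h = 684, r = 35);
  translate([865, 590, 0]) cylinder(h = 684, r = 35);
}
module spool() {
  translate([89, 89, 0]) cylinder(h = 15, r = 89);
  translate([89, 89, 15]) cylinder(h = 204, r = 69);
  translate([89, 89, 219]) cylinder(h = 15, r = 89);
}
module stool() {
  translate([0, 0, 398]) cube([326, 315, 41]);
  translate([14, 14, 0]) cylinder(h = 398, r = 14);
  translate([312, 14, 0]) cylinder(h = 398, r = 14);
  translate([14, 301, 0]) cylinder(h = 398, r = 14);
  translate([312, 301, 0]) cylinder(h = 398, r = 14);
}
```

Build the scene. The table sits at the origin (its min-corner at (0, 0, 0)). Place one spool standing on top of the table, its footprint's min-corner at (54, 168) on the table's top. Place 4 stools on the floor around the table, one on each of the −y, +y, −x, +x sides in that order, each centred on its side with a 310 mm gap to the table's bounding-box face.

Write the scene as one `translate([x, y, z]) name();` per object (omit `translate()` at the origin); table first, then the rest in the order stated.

table();
translate([54, 168, 732]) spool();
translate([304, -625, 0]) stool();
translate([304, 969, 0]) stool();
translate([-636, 172, 0]) stool();
translate([1244, 172, 0]) stool();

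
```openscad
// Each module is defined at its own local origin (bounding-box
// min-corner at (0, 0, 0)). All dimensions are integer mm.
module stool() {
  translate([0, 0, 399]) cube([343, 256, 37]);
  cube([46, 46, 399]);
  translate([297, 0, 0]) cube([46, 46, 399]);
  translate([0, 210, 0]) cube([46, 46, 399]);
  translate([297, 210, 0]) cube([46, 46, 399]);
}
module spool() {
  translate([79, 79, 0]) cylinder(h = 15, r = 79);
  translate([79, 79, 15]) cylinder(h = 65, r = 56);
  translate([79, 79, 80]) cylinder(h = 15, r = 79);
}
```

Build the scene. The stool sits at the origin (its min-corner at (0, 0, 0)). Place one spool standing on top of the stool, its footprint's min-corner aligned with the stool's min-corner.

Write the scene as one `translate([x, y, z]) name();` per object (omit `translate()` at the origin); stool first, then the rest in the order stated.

stool();
translate([0, 0, 436]) spool();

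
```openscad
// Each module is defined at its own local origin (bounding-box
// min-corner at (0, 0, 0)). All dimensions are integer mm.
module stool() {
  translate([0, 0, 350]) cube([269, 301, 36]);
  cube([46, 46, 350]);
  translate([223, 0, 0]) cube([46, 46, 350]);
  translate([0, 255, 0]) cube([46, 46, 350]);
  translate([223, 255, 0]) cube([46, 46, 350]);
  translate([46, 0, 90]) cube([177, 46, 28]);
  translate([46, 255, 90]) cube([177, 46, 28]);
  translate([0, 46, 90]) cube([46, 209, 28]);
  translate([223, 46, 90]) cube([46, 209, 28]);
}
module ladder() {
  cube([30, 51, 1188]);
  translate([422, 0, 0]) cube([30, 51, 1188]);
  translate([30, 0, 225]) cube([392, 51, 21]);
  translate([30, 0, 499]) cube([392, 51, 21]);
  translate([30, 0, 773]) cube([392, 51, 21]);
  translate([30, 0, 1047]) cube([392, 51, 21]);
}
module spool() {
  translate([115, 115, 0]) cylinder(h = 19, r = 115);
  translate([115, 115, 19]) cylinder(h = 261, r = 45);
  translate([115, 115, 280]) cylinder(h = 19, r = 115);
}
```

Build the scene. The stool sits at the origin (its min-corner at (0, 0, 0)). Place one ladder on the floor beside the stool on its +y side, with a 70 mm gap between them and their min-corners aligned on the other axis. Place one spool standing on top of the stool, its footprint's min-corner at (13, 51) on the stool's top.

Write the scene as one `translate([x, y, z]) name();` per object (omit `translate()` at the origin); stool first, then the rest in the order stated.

stool();
translate([0, 371, 0]) ladder();
translate([13, 51, 386]) spool();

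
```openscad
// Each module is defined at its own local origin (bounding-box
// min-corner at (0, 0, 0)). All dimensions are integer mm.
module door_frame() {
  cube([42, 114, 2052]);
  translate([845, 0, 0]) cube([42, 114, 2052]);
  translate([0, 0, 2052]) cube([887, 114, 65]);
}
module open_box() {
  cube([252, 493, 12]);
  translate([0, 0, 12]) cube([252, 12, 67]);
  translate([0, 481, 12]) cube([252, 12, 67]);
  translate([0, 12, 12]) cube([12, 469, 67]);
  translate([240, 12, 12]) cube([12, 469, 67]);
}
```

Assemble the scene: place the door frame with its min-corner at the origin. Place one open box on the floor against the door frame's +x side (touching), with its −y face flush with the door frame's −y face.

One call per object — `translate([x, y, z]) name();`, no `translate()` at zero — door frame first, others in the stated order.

door_frame();
translate([887, 0, 0]) open_box();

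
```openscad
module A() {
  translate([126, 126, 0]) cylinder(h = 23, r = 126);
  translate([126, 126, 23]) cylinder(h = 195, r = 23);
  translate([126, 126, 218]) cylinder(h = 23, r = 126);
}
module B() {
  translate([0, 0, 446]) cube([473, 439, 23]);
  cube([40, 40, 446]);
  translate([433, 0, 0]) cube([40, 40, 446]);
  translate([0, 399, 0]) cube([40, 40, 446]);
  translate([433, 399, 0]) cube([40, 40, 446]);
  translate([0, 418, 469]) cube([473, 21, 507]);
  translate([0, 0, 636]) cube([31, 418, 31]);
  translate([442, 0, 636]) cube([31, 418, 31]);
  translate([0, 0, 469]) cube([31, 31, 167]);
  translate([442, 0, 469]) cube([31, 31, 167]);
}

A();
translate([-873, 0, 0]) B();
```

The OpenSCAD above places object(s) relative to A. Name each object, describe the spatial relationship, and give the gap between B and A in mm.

The chair's nearest face is 400 mm from the spool's −x face.

A is a spool. B is a chair. The chair is on the floor beside the spool on its −x side. The gap between the chair and the spool is 400 mm.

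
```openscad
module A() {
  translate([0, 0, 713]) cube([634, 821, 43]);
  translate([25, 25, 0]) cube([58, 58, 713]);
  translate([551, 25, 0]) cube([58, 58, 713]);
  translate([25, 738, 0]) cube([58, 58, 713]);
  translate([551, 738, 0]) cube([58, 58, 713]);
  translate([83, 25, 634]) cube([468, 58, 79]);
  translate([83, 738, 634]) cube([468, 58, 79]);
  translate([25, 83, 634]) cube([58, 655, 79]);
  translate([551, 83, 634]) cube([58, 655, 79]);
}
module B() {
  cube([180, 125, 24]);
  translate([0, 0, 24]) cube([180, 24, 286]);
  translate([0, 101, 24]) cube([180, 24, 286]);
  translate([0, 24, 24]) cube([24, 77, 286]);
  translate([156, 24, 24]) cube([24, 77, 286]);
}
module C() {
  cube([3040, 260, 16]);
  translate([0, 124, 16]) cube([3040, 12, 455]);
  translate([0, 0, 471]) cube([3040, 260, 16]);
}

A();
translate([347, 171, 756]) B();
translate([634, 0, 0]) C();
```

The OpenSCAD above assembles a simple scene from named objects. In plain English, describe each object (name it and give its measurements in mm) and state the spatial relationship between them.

A is a rectangular dining table. The top is 634×821×43 mm with its upper surface at z = 756 mm. It stands on four 58×58 mm square legs, each inset 25 mm from the nearest pair of top edges, running from the floor to the underside of the top. Four apron rails, 58 mm thick and 79 mm tall, run between adjacent legs with their top edges flush with the underside of the top and their outer faces flush with the legs' outer faces.

B is an open storage box with external size 180×125×310 mm and wall thickness 24 mm (the base is also 24 mm thick). The base covers the whole footprint; the four walls stand on the base, with the y-facing walls full-width and the x-facing walls fitting between their inner faces.

C is an I-beam lying along x, 3040 mm long. Overall section height 487 mm. Two flanges 260 mm wide (y) and 16 mm thick, one on the floor and one at the top; a web 12 mm thick runs between them, centred on the flange width.

The open box is on top of the table. The I-beam is against the table's +x side, with their −y faces flush.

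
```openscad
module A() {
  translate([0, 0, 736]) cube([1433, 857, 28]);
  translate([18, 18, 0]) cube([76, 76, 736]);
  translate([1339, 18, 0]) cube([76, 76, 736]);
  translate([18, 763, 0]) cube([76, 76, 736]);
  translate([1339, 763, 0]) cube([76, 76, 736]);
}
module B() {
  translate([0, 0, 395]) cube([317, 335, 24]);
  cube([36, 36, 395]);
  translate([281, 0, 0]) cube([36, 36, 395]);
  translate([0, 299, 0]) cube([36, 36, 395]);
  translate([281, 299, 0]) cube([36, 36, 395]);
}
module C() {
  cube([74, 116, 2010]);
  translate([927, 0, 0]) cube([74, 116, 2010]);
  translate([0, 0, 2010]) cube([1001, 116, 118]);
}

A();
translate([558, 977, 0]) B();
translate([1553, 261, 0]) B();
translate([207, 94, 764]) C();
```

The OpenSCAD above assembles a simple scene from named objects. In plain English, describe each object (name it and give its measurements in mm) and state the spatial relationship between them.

A is a table with a 1433×857 mm rectangular top, 28 mm thick, top surface at z = 764 mm, supported by four 76×76 mm square legs, each inset 18 mm from the nearest pair of top edges, running from the floor.

B is a four-legged stool. The seat is 317×335 mm, 24 mm thick, top at z = 419 mm. It stands on four square legs, each 36×36 mm in cross-section, from z = 0 to the seat underside, each flush with a corner of the seat.

C is a rectangular door frame: two vertical jambs of 74×116 mm section, 2010 mm tall, with a clear opening 853 mm wide between their inner faces. A header 118 mm tall and 116 mm deep lies on top of the jambs and spans the full outside width.

Two stools sit around the table at the +y, +x sides. The door frame is on top of the table.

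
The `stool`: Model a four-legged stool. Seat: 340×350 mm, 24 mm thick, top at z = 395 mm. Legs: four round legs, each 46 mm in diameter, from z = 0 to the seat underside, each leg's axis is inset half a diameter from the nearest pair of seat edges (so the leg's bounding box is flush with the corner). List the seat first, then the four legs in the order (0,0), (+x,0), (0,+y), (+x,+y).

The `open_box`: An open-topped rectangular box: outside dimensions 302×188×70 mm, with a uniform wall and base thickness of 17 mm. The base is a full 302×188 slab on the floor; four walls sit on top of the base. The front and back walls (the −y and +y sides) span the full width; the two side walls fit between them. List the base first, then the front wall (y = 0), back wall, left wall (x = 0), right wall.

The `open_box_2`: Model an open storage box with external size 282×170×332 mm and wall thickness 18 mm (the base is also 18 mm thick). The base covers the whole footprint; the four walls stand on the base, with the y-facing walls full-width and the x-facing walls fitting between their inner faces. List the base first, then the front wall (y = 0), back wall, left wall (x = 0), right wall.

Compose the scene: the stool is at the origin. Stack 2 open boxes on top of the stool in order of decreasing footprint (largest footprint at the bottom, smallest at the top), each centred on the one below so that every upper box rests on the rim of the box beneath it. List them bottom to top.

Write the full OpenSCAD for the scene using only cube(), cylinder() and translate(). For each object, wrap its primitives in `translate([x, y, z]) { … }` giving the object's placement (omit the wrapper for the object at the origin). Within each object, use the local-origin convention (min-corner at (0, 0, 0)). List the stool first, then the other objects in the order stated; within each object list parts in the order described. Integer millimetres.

translate([0, 0, 371]) cube([340, 350, 24]);
translate([23, 23, 0]) cylinder(h = 371, r = 23);
translate([317, 23, 0]) cylinder(h = 371, r = 23);
translate([23, 327, 0]) cylinder(h = 371, r = 23);
translate([317, 327, 0]) cylinder(h = 371, r = 23);
translate([19, 81, 395]) {
  cube([302, 188, 17]);
  translate([0, 0, 17]) cube([302, 17, 53]);
  translate([0, 171, 17]) cube([302, 17, 53]);
  translate([0, 17, 17]) cube([17, 154, 53]);
  translate([285, 17, 17]) cube([17, 154, 53]);
}
translate([29, 90, 465]) {
  cube([282, 170, 18]);
  translate([0, 0, 18]) cube([282, 18, 314]);
  translate([0, 152, 18]) cube([282, 18, 314]);
  translate([0, 18, 18]) cube([18, 134, 314]);
  translate([264, 18, 18]) cube([18, 134, 314]);
}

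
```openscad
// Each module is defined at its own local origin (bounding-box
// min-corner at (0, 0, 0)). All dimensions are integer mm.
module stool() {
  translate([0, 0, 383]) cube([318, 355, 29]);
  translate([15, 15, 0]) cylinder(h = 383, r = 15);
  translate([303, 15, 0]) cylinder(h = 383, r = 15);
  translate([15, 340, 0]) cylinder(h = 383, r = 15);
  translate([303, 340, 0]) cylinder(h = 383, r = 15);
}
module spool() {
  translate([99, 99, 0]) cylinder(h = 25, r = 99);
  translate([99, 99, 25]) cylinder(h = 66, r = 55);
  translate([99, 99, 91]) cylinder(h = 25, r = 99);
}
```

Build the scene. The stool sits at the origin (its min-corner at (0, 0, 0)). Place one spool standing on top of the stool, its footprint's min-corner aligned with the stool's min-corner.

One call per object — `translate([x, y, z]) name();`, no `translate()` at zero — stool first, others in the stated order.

stool();
translate([0, 0, 412]) spool();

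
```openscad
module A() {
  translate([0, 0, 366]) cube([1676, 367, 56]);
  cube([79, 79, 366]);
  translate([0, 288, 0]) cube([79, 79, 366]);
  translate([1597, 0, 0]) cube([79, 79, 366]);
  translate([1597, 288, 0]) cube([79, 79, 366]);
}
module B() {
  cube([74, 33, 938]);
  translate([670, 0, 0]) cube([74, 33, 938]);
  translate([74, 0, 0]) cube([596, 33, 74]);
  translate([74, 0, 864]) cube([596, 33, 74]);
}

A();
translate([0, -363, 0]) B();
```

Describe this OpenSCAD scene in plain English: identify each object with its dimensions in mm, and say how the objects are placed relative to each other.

A is a bench: a 1676×367 mm seat slab, 56 mm thick, top at z = 422 mm, on four 79×79 mm square legs flush with the seat corners and standing on z = 0.

B is a picture frame with a 596×790 mm rectangular opening (x by z) and a uniform 74 mm border on every side. Frame depth is 33 mm along y. It is built from two vertical stiles running the full outside height and two horizontal rails spanning the gap between the stiles.

The picture frame is on the floor beside the bench on its −y side.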